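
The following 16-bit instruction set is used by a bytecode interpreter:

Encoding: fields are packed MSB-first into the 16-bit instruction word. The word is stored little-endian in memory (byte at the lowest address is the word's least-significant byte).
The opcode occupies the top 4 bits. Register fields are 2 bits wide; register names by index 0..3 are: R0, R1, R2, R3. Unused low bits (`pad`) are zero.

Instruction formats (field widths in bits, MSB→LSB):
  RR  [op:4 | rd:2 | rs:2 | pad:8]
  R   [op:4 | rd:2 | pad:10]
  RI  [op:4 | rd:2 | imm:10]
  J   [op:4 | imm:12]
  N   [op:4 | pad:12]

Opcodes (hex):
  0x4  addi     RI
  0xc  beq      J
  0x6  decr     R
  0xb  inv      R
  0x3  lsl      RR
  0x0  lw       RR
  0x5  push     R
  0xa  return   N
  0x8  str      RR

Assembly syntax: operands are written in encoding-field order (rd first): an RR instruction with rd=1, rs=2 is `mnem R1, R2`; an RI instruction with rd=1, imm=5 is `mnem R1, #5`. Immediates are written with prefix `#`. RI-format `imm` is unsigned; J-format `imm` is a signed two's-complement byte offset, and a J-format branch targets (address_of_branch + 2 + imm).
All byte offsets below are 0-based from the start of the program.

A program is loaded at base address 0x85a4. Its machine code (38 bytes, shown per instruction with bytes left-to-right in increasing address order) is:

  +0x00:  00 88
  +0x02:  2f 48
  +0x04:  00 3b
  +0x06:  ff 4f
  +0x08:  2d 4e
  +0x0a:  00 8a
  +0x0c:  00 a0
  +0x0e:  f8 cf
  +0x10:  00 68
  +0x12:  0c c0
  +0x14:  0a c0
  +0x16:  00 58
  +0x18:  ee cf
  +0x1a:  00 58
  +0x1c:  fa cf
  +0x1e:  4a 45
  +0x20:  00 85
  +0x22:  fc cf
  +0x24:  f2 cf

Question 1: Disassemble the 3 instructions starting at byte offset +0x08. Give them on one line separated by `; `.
addi R3, #557; str R2, R2; return

@+08  little-endian(2d 4e) = 0x4e2d
  top 4b → 0x4 → addi [RI]
  [11:10] rd=3 = R3
  [9:0] imm=557 = #557
@+0a  little-endian(00 8a) = 0x8a00
  top 4b → 0x8 → str [RR]
  [11:10] rd=2 = R2
  [9:8] rs=2 = R2
@+0c  little-endian(00 a0) = 0xa000
  top 4b → 0xa → return [N]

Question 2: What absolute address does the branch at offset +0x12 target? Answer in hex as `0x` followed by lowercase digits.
off 0x12: read 0c c0 as little → 0xc00c
  op=0xc00c>>12=0xc ⇒ beq (J)
  imm: (w>>0)&0xfff=0xc → #12
  target = base 0x85a4 + off 0x12 + 2 + imm 12 = 0x85c4

0x85c4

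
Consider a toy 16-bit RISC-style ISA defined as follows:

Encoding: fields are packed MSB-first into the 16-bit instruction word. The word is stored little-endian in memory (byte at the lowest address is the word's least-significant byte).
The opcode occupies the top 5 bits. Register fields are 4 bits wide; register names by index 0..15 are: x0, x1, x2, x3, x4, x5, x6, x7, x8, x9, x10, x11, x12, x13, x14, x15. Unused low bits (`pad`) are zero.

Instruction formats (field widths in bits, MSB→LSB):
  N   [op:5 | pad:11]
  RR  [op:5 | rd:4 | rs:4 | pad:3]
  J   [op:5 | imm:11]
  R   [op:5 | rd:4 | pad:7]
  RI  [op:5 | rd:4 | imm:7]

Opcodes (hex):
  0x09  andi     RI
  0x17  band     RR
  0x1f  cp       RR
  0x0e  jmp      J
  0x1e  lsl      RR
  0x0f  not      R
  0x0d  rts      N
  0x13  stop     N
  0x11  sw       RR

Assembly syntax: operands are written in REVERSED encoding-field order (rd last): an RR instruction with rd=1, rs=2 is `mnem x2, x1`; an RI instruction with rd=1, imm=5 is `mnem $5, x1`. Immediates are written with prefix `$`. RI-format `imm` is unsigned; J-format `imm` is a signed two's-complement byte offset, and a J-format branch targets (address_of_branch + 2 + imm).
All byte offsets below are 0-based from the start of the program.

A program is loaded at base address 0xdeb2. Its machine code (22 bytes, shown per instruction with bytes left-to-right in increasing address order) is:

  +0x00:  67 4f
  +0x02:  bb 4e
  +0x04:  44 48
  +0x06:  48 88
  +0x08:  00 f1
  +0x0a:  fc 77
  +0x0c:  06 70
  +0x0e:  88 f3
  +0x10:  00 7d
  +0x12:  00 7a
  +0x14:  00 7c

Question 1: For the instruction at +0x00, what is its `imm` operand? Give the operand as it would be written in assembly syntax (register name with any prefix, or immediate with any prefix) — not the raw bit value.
$103

@+00  little-endian(67 4f) = 0x4f67
  top 5b → 0x9 → andi [RI]
  [10:7] rd=14 = x14
  [6:0] imm=103 = $103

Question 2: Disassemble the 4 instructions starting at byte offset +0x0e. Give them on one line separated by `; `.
+0x0e: 88 f3 ⇒ word 0xf388 (little)
  opcode bits[15:11]=0x1e: lsl/RR
  [10:7] rd=7 = x7
  [6:3] rs=1 = x1
+0x10: 00 7d ⇒ word 0x7d00 (little)
  opcode bits[15:11]=0xf: not/R
  [10:7] rd=10 = x10
+0x12: 00 7a ⇒ word 0x7a00 (little)
  opcode bits[15:11]=0xf: not/R
  [10:7] rd=4 = x4
+0x14: 00 7c ⇒ word 0x7c00 (little)
  opcode bits[15:11]=0xf: not/R
  [10:7] rd=8 = x8

lsl x1, x7; not x10; not x4; not x8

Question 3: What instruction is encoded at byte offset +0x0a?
off 0x0a: read fc 77 as little → 0x77fc
  op=0x77fc>>11=0xe ⇒ jmp (J)
  imm: (w>>0)&0x7ff=0x7fc (s11→-4) → $-4

jmp $-4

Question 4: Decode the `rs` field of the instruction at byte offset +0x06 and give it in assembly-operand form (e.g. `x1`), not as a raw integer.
[06] 48 88 → 0x8848
  top 5b → 0x11 → sw [RR]
  rd: (w>>7)&0xf=0x0 → x0
  rs: (w>>3)&0xf=0x9 → x9

x9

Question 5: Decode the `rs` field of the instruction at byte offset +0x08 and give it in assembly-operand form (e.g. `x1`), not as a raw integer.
x0

+0x08: 00 f1 ⇒ word 0xf100 (little)
  op=0xf100>>11=0x1e ⇒ lsl (RR)
  [10:7] rd=2 = x2
  [6:3] rs=0 = x0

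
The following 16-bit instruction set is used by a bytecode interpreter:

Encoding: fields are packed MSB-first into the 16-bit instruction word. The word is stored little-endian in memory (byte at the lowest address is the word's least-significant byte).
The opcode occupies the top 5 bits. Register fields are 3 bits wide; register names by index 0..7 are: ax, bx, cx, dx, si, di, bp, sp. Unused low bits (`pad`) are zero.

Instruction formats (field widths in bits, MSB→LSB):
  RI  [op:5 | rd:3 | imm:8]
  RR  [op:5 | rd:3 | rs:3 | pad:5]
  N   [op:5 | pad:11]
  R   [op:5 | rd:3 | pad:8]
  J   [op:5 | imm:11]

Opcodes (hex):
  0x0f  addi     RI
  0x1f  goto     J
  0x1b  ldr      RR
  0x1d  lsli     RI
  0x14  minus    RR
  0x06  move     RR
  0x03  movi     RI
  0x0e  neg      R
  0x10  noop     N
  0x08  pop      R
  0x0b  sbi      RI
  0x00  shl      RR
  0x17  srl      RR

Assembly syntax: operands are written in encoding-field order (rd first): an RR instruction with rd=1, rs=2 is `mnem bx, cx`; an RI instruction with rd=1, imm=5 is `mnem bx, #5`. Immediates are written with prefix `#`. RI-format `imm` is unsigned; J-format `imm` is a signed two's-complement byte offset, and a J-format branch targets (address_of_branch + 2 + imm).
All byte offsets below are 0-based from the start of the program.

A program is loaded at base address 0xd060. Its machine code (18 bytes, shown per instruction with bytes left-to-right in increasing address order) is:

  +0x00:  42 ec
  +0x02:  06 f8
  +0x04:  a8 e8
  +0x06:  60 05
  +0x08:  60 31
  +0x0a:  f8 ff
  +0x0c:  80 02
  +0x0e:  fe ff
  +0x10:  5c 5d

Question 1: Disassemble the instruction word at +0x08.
move bx, dx

@+08  little-endian(60 31) = 0x3160
  top 5b → 0x6 → move [RR]
  [10:8] rd=1 = bx
  [7:5] rs=3 = dx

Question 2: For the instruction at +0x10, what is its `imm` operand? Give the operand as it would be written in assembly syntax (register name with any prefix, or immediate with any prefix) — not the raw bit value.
#92

[10] 5c 5d → 0x5d5c
  opcode bits[15:11]=0xb: sbi/RI
  rd@[10:8]=0x5 ⇒ di
  imm@[7:0]=0x5c ⇒ #92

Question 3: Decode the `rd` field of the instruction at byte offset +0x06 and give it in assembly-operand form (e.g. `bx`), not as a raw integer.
di

off 0x06: read 60 05 as little → 0x0560
  top 5b → 0x0 → shl [RR]
  [10:8] rd=5 = di
  [7:5] rs=3 = dx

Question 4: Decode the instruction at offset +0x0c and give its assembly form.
@+0c  little-endian(80 02) = 0x0280
  top 5b → 0x0 → shl [RR]
  [10:8] rd=2 = cx
  [7:5] rs=4 = si

shl cx, si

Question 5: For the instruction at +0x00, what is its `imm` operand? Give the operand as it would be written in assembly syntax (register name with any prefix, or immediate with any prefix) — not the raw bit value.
+0x00: 42 ec ⇒ word 0xec42 (little)
  top 5b → 0x1d → lsli [RI]
  rd@[10:8]=0x4 ⇒ si
  imm@[7:0]=0x42 ⇒ #66

#66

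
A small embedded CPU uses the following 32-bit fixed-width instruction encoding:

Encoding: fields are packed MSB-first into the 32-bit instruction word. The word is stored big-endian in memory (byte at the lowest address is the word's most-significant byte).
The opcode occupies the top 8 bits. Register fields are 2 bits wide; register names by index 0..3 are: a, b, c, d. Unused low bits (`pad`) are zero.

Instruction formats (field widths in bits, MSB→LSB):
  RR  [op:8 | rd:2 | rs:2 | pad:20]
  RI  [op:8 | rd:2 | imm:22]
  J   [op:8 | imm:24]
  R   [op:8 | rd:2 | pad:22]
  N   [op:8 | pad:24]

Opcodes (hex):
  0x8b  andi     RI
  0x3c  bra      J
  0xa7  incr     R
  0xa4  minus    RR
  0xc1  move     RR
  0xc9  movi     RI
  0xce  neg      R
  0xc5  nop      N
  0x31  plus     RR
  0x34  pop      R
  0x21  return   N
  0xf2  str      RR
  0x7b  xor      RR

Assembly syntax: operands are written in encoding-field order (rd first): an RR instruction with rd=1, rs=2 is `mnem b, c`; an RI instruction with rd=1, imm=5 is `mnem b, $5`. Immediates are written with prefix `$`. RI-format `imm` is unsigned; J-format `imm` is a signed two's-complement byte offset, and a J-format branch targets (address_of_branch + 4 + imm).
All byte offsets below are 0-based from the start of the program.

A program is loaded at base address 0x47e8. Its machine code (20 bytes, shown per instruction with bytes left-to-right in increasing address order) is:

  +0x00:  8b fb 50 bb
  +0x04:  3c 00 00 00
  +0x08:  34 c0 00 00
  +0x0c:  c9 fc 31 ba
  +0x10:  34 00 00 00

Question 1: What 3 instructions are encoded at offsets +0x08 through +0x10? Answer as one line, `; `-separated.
@+08  big-endian(34 c0 00 00) = 0x34c00000
  opcode bits[31:24]=0x34: pop/R
  rd: (w>>22)&0x3=0x3 → d
@+0c  big-endian(c9 fc 31 ba) = 0xc9fc31ba
  opcode bits[31:24]=0xc9: movi/RI
  rd: (w>>22)&0x3=0x3 → d
  imm: (w>>0)&0x3fffff=0x3c31ba → $3944890
@+10  big-endian(34 00 00 00) = 0x34000000
  opcode bits[31:24]=0x34: pop/R
  rd: (w>>22)&0x3=0x0 → a

pop d; movi d, $3944890; pop a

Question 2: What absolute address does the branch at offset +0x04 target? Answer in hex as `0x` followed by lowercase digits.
0x47f0

off 0x04: read 3c 00 00 00 as big → 0x3c000000
  opcode bits[31:24]=0x3c: bra/J
  imm: (w>>0)&0xffffff=0x0 → $0
  target = base 0x47e8 + off 0x04 + 4 + imm 0 = 0x47f0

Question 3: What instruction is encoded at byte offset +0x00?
[00] 8b fb 50 bb → 0x8bfb50bb
  top 8b → 0x8b → andi [RI]
  [23:22] rd=3 = d
  [21:0] imm=3887291 = $3887291

andi d, $3887291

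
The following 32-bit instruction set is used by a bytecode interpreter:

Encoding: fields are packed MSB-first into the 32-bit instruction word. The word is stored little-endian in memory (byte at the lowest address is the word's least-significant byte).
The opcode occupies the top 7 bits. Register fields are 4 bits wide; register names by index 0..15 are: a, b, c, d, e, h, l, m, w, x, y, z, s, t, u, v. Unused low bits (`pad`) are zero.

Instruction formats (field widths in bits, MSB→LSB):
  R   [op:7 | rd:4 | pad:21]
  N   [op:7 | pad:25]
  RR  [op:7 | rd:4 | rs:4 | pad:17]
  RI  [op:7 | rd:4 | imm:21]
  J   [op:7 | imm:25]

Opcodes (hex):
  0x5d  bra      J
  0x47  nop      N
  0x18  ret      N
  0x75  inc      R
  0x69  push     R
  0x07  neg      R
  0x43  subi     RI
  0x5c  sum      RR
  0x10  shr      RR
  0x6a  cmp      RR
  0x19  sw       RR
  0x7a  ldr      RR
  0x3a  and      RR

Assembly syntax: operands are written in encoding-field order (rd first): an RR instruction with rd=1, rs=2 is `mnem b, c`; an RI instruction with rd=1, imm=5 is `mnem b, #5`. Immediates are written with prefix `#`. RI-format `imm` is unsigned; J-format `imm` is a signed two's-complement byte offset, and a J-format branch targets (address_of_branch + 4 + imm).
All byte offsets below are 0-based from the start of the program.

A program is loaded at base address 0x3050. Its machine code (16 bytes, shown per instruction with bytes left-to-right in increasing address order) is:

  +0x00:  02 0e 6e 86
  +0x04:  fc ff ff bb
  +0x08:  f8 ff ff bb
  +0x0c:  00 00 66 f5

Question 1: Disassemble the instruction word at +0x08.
[08] f8 ff ff bb → 0xbbfffff8
  top 7b → 0x5d → bra [J]
  imm: (w>>0)&0x1ffffff=0x1fffff8 (s25→-8) → #-8

bra #-8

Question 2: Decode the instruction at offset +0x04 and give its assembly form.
off 0x04: read fc ff ff bb as little → 0xbbfffffc
  top 7b → 0x5d → bra [J]
  imm@[24:0]=0x1fffffc (s25→-4) ⇒ #-4

bra #-4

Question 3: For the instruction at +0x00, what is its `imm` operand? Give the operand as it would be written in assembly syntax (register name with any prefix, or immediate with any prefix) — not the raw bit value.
#921090

off 0x00: read 02 0e 6e 86 as little → 0x866e0e02
  op=0x866e0e02>>25=0x43 ⇒ subi (RI)
  [24:21] rd=3 = d
  [20:0] imm=921090 = #921090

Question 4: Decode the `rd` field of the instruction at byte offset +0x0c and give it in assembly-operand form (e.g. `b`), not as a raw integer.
@+0c  little-endian(00 00 66 f5) = 0xf5660000
  top 7b → 0x7a → ldr [RR]
  rd@[24:21]=0xb ⇒ z
  rs@[20:17]=0x3 ⇒ d

z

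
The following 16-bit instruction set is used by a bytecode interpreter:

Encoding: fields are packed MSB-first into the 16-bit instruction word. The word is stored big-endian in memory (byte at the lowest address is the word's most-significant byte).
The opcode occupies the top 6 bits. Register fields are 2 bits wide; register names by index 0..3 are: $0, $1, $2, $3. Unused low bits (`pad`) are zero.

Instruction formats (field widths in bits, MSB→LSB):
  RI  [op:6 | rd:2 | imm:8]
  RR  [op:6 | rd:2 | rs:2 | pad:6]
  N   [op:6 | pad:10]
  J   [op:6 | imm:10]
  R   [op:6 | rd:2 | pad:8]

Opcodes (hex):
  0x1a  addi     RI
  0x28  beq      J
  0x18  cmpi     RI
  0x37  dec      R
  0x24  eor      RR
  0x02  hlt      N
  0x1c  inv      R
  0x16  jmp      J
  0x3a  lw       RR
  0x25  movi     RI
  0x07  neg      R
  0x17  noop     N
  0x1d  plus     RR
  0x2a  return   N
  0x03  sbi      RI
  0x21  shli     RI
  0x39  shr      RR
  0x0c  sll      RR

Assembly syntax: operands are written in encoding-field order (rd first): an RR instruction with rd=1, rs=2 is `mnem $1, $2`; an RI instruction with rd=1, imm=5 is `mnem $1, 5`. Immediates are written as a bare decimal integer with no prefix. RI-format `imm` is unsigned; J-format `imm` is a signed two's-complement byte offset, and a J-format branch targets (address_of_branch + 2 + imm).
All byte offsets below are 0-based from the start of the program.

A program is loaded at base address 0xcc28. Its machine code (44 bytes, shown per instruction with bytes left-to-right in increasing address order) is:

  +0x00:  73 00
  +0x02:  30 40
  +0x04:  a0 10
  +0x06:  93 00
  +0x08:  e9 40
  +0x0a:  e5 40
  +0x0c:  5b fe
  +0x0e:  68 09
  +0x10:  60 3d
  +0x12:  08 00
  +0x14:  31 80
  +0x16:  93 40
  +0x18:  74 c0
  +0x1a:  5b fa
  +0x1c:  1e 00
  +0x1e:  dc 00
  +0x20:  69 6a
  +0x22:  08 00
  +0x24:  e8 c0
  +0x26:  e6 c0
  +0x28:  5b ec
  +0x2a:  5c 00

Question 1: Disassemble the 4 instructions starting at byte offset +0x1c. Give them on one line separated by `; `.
+0x1c: 1e 00 ⇒ word 0x1e00 (big)
  opcode bits[15:10]=0x7: neg/R
  [9:8] rd=2 = $2
+0x1e: dc 00 ⇒ word 0xdc00 (big)
  opcode bits[15:10]=0x37: dec/R
  [9:8] rd=0 = $0
+0x20: 69 6a ⇒ word 0x696a (big)
  opcode bits[15:10]=0x1a: addi/RI
  [9:8] rd=1 = $1
  [7:0] imm=106 = 106
+0x22: 08 00 ⇒ word 0x0800 (big)
  opcode bits[15:10]=0x2: hlt/N

neg $2; dec $0; addi $1, 106; hlt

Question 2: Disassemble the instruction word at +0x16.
eor $3, $1

+0x16: 93 40 ⇒ word 0x9340 (big)
  top 6b → 0x24 → eor [RR]
  rd: (w>>8)&0x3=0x3 → $3
  rs: (w>>6)&0x3=0x1 → $1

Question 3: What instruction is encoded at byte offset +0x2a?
[2a] 5c 00 → 0x5c00
  op=0x5c00>>10=0x17 ⇒ noop (N)

noop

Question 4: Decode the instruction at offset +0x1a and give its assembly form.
jmp -6

[1a] 5b fa → 0x5bfa
  top 6b → 0x16 → jmp [J]
  imm: (w>>0)&0x3ff=0x3fa (s10→-6) → -6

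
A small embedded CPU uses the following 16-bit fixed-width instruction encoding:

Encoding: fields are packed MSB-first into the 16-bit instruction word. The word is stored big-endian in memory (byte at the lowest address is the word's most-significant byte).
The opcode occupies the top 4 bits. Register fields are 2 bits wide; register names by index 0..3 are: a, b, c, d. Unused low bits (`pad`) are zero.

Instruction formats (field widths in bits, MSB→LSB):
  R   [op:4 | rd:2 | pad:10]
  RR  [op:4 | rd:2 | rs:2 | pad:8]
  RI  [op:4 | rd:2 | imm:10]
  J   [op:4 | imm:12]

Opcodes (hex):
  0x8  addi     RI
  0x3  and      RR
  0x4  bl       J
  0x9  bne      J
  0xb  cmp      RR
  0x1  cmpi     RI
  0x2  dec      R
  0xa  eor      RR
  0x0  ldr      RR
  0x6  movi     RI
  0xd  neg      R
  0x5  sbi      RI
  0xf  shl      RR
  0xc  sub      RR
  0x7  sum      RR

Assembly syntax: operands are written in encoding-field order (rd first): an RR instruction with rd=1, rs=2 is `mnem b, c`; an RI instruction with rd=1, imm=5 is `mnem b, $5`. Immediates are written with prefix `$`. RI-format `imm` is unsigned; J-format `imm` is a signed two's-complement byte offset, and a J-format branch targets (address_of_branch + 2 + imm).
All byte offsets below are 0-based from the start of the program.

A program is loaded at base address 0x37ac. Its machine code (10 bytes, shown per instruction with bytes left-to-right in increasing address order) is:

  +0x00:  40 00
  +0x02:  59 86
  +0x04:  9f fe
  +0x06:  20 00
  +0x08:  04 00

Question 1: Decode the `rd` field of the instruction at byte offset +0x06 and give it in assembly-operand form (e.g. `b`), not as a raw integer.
a

[06] 20 00 → 0x2000
  op=0x2000>>12=0x2 ⇒ dec (R)
  [11:10] rd=0 = a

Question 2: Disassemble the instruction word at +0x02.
sbi c, $390

@+02  big-endian(59 86) = 0x5986
  op=0x5986>>12=0x5 ⇒ sbi (RI)
  rd@[11:10]=0x2 ⇒ c
  imm@[9:0]=0x186 ⇒ $390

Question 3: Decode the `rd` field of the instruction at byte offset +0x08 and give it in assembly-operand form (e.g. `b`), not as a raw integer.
off 0x08: read 04 00 as big → 0x0400
  op=0x0400>>12=0x0 ⇒ ldr (RR)
  [11:10] rd=1 = b
  [9:8] rs=0 = a

b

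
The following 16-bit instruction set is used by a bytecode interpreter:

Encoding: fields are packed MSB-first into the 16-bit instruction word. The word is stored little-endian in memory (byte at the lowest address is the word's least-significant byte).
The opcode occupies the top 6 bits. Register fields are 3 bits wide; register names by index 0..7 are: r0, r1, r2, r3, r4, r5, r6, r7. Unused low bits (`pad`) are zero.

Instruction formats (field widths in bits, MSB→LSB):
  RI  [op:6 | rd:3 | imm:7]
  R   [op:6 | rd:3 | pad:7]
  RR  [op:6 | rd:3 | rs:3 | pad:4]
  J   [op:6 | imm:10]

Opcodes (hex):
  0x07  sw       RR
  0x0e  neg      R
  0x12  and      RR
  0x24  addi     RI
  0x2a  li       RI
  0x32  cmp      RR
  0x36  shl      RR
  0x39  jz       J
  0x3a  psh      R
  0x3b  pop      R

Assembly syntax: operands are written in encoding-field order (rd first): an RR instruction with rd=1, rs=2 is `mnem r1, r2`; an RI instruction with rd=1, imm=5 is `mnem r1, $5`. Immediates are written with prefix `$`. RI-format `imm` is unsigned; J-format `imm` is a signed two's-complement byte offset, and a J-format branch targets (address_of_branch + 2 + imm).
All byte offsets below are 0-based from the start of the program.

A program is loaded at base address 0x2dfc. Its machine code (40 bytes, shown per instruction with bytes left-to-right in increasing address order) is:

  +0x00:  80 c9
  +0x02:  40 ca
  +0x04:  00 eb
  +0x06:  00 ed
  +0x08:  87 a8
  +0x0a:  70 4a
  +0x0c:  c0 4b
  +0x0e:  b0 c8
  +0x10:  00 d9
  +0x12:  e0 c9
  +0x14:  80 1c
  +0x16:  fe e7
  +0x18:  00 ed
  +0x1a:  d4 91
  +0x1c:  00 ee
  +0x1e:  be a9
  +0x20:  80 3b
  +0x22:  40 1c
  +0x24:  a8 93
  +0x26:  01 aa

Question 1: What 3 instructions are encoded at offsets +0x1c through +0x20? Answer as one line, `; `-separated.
[1c] 00 ee → 0xee00
  top 6b → 0x3b → pop [R]
  [9:7] rd=4 = r4
[1e] be a9 → 0xa9be
  top 6b → 0x2a → li [RI]
  [9:7] rd=3 = r3
  [6:0] imm=62 = $62
[20] 80 3b → 0x3b80
  top 6b → 0xe → neg [R]
  [9:7] rd=7 = r7

pop r4; li r3, $62; neg r7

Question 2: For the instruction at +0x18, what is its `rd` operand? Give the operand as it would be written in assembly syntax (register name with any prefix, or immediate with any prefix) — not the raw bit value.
r2

off 0x18: read 00 ed as little → 0xed00
  op=0xed00>>10=0x3b ⇒ pop (R)
  rd: (w>>7)&0x7=0x2 → r2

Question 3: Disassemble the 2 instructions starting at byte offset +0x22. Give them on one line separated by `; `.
[22] 40 1c → 0x1c40
  opcode bits[15:10]=0x7: sw/RR
  rd: (w>>7)&0x7=0x0 → r0
  rs: (w>>4)&0x7=0x4 → r4
[24] a8 93 → 0x93a8
  opcode bits[15:10]=0x24: addi/RI
  rd: (w>>7)&0x7=0x7 → r7
  imm: (w>>0)&0x7f=0x28 → $40

sw r0, r4; addi r7, $40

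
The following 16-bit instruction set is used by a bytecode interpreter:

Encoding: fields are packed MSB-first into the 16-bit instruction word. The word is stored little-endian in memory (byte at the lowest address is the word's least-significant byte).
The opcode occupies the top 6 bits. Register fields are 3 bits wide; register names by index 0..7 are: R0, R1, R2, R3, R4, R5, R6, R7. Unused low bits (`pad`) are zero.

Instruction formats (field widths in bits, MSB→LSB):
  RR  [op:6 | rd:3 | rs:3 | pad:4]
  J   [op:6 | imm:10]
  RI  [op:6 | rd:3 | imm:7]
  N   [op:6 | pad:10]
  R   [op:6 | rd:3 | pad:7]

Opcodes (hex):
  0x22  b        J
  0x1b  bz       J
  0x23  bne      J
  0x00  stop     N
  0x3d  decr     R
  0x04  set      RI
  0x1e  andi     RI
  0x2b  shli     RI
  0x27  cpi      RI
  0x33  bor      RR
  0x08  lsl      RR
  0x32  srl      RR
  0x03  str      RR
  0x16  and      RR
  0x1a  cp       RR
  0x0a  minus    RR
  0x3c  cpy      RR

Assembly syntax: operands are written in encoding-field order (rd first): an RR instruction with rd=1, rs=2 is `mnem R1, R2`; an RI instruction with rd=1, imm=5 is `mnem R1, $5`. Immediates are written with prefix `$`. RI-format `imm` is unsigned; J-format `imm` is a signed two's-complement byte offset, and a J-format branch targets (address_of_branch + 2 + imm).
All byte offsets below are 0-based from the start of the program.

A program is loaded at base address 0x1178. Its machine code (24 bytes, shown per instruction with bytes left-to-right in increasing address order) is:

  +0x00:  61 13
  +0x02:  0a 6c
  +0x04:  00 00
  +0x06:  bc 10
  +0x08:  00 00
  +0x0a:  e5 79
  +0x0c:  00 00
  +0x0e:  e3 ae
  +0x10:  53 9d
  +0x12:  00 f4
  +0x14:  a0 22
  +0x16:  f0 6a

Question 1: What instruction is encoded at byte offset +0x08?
off 0x08: read 00 00 as little → 0x0000
  top 6b → 0x0 → stop [N]

stop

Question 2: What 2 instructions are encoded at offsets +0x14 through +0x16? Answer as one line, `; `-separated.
lsl R5, R2; cp R5, R7

+0x14: a0 22 ⇒ word 0x22a0 (little)
  opcode bits[15:10]=0x8: lsl/RR
  rd@[9:7]=0x5 ⇒ R5
  rs@[6:4]=0x2 ⇒ R2
+0x16: f0 6a ⇒ word 0x6af0 (little)
  opcode bits[15:10]=0x1a: cp/RR
  rd@[9:7]=0x5 ⇒ R5
  rs@[6:4]=0x7 ⇒ R7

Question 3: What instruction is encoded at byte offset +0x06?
set R1, $60

[06] bc 10 → 0x10bc
  opcode bits[15:10]=0x4: set/RI
  rd: (w>>7)&0x7=0x1 → R1
  imm: (w>>0)&0x7f=0x3c → $60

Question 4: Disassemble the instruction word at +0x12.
@+12  little-endian(00 f4) = 0xf400
  op=0xf400>>10=0x3d ⇒ decr (R)
  rd@[9:7]=0x0 ⇒ R0

decr R0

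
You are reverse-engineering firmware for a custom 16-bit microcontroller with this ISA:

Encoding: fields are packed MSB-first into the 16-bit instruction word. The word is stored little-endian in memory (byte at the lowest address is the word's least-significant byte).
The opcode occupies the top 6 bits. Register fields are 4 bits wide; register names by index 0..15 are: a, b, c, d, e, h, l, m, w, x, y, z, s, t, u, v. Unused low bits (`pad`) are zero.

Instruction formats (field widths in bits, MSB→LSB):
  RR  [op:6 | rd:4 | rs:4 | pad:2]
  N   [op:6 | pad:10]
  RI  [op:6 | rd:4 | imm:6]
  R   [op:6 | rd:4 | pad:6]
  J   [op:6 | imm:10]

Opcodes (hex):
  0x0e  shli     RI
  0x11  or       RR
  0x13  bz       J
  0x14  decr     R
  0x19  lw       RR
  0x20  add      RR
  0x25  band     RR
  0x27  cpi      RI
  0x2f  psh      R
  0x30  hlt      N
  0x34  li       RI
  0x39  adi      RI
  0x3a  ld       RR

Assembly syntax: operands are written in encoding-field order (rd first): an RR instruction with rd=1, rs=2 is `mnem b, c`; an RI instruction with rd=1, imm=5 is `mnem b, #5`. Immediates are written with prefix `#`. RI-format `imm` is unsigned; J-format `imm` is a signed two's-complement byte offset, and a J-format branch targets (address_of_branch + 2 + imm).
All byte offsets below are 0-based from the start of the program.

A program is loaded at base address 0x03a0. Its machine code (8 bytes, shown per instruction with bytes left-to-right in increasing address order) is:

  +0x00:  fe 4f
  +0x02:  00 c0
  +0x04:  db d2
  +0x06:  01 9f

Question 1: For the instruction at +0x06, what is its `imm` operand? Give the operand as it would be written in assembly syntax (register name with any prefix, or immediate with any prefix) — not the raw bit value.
#1

off 0x06: read 01 9f as little → 0x9f01
  op=0x9f01>>10=0x27 ⇒ cpi (RI)
  rd: (w>>6)&0xf=0xc → s
  imm: (w>>0)&0x3f=0x1 → #1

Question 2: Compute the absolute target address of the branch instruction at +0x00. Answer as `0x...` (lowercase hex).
0x03a0

+0x00: fe 4f ⇒ word 0x4ffe (little)
  op=0x4ffe>>10=0x13 ⇒ bz (J)
  [9:0] imm=1022 (s10→-2) = #-2
  target = base 0x03a0 + off 0x00 + 2 + imm -2 = 0x03a0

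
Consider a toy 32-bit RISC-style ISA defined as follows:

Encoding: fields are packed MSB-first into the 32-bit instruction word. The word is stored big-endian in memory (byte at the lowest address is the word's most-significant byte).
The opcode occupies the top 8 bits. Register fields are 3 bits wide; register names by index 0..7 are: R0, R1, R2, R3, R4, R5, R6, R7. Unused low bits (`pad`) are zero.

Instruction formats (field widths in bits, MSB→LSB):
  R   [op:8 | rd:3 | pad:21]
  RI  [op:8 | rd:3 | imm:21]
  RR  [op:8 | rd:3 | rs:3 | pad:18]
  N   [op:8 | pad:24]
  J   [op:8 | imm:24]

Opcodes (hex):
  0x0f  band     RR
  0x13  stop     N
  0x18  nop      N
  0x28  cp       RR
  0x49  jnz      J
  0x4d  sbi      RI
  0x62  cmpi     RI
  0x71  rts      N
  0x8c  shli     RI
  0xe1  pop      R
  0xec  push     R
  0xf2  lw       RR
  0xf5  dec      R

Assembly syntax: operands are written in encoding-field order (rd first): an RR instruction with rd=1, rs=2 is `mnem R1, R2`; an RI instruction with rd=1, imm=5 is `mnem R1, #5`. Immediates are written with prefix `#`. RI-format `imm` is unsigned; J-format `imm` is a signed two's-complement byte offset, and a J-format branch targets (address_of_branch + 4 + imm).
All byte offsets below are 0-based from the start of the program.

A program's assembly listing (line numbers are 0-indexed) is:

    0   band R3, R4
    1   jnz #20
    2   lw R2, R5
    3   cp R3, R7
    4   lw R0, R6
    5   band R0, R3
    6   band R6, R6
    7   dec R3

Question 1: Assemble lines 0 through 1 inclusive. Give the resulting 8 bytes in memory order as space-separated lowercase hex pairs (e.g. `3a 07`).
line 0 (band): pack op=0xf:8|rd=3:3|rs=4:3|pad=0:18 = 0x0f700000; big→ 0f 70 00 00
line 1 (jnz): pack op=0x49:8|imm=20:24 = 0x49000014; big→ 49 00 00 14

0f 70 00 00 49 00 00 14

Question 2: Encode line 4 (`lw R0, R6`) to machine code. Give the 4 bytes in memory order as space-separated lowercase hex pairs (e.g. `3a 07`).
f2 18 00 00

L4: lw op=0xf2:8|rd=0:3|rs=6:3|pad=0:18 ⇒ 0xf2180000 ⇒ big f2 18 00 00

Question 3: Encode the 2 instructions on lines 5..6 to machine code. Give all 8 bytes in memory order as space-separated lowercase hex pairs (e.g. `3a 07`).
L5: band op=0xf:8|rd=0:3|rs=3:3|pad=0:18 ⇒ 0x0f0c0000 ⇒ big 0f 0c 00 00
L6: band op=0xf:8|rd=6:3|rs=6:3|pad=0:18 ⇒ 0x0fd80000 ⇒ big 0f d8 00 00

0f 0c 00 00 0f d8 00 00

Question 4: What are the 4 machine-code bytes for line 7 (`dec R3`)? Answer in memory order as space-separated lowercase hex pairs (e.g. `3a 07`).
f5 60 00 00

7. dec fields op=0xf5:8|rd=3:3|pad=0:21 → word f5600000h → f5 60 00 00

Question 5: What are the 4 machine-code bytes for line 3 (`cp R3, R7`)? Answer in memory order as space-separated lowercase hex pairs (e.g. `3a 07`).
L3: cp op=0x28:8|rd=3:3|rs=7:3|pad=0:18 ⇒ 0x287c0000 ⇒ big 28 7c 00 00

28 7c 00 00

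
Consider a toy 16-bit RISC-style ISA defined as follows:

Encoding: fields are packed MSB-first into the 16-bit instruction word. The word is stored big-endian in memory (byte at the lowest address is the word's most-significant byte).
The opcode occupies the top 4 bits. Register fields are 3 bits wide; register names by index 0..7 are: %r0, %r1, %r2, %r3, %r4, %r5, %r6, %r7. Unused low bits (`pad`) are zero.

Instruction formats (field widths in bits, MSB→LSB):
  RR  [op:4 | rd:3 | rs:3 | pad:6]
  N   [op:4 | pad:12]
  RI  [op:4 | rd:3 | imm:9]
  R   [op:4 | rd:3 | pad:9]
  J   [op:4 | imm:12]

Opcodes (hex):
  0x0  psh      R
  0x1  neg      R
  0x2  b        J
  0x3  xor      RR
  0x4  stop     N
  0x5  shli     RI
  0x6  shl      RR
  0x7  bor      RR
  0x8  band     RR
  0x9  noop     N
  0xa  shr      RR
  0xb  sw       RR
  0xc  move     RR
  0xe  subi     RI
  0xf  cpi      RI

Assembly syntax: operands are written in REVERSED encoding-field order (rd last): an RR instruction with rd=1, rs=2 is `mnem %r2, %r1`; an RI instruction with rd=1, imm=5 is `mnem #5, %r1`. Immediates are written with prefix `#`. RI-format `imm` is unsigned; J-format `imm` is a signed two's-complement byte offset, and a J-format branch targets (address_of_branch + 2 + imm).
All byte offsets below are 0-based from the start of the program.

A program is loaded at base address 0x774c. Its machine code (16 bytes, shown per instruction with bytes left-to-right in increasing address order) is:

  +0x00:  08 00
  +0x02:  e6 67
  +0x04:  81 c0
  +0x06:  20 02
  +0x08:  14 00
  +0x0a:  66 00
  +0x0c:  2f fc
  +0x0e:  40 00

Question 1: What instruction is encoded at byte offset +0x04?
band %r7, %r0

off 0x04: read 81 c0 as big → 0x81c0
  opcode bits[15:12]=0x8: band/RR
  rd: (w>>9)&0x7=0x0 → %r0
  rs: (w>>6)&0x7=0x7 → %r7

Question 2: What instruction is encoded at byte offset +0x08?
neg %r2

+0x08: 14 00 ⇒ word 0x1400 (big)
  top 4b → 0x1 → neg [R]
  rd: (w>>9)&0x7=0x2 → %r2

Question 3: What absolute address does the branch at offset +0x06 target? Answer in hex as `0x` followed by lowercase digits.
off 0x06: read 20 02 as big → 0x2002
  opcode bits[15:12]=0x2: b/J
  imm@[11:0]=0x2 ⇒ #2
  target = base 0x774c + off 0x06 + 2 + imm 2 = 0x7756

0x7756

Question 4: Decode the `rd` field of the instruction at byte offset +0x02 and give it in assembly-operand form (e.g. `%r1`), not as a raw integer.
%r3

off 0x02: read e6 67 as big → 0xe667
  top 4b → 0xe → subi [RI]
  [11:9] rd=3 = %r3
  [8:0] imm=103 = #103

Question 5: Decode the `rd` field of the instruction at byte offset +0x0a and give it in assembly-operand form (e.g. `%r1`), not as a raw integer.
off 0x0a: read 66 00 as big → 0x6600
  op=0x6600>>12=0x6 ⇒ shl (RR)
  [11:9] rd=3 = %r3
  [8:6] rs=0 = %r0

%r3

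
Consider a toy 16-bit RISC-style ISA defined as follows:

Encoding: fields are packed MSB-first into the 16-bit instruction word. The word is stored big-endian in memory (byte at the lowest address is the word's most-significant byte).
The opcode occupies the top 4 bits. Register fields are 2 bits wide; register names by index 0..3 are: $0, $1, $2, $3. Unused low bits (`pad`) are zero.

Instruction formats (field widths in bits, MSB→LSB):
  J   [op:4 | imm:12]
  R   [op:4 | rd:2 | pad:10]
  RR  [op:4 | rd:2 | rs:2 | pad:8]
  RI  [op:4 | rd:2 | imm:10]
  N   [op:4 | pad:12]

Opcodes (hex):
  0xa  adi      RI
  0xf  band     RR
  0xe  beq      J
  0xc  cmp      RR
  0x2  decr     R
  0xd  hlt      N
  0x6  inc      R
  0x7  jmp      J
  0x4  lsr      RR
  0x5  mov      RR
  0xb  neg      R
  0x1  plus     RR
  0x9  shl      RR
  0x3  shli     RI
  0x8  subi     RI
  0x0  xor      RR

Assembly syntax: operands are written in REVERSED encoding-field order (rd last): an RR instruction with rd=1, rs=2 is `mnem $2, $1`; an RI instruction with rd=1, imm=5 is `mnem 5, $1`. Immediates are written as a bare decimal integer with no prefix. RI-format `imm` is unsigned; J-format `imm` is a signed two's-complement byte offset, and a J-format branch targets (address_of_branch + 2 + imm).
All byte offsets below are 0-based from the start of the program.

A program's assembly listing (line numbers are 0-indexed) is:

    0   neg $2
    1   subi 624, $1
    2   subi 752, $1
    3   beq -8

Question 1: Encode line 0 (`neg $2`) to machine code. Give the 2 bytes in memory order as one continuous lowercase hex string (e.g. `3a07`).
b800

line 0 (neg): pack op=0xb:4|rd=2:2|pad=0:10 = 0xb800; big→ b8 00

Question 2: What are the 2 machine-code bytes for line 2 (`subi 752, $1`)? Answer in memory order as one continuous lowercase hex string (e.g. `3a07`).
2. subi fields op=0x8:4|rd=1:2|imm=752:10 → word 86f0h → 86 f0

86f0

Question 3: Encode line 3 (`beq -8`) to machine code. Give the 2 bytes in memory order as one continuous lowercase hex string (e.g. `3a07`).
line 3 (beq): pack op=0xe:4|imm=-8:12 = 0xeff8; big→ ef f8

eff8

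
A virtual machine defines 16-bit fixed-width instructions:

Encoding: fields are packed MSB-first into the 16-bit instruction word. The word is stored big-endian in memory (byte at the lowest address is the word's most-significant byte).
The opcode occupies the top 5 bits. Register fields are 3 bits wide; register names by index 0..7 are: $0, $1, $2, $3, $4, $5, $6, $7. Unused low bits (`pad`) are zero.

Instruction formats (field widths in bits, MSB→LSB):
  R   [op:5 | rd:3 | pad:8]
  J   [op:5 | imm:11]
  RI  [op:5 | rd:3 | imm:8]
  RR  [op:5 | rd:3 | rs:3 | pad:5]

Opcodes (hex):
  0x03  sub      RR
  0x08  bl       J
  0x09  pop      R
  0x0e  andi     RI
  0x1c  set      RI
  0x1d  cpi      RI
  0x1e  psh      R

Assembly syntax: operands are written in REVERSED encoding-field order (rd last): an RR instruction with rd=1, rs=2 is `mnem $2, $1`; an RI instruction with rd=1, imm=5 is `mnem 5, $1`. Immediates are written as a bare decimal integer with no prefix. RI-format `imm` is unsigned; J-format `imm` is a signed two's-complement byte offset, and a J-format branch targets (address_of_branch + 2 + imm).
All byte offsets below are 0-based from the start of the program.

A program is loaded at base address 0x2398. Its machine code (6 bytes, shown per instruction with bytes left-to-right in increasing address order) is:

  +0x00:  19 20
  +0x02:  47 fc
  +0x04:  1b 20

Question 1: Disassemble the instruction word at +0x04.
sub $1, $3

+0x04: 1b 20 ⇒ word 0x1b20 (big)
  op=0x1b20>>11=0x3 ⇒ sub (RR)
  [10:8] rd=3 = $3
  [7:5] rs=1 = $1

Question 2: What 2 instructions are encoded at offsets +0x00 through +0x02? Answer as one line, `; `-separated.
sub $1, $1; bl -4

@+00  big-endian(19 20) = 0x1920
  top 5b → 0x3 → sub [RR]
  [10:8] rd=1 = $1
  [7:5] rs=1 = $1
@+02  big-endian(47 fc) = 0x47fc
  top 5b → 0x8 → bl [J]
  [10:0] imm=2044 (s11→-4) = -4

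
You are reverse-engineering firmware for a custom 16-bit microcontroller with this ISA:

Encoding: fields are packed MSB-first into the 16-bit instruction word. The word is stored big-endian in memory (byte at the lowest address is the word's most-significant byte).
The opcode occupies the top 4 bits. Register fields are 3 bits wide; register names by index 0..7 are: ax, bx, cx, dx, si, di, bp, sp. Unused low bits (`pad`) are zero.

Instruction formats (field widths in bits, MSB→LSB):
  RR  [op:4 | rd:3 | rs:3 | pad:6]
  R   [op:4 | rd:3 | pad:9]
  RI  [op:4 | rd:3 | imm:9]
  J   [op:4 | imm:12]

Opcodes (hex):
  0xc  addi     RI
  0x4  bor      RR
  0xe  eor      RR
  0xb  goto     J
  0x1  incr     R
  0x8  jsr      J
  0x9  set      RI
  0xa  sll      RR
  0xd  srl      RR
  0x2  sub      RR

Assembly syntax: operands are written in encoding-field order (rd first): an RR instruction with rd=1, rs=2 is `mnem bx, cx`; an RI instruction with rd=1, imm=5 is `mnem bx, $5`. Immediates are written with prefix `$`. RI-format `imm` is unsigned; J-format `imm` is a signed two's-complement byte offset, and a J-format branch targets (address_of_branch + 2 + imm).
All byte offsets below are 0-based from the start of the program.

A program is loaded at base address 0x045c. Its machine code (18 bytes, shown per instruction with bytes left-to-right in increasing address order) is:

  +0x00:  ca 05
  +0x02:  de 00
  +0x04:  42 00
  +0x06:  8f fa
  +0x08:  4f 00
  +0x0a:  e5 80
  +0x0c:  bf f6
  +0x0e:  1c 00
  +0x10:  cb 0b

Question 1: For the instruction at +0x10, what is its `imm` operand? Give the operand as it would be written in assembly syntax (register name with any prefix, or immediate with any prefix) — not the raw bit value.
@+10  big-endian(cb 0b) = 0xcb0b
  opcode bits[15:12]=0xc: addi/RI
  rd@[11:9]=0x5 ⇒ di
  imm@[8:0]=0x10b ⇒ $267

$267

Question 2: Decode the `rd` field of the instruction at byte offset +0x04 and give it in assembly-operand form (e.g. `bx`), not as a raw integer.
bx

off 0x04: read 42 00 as big → 0x4200
  top 4b → 0x4 → bor [RR]
  rd@[11:9]=0x1 ⇒ bx
  rs@[8:6]=0x0 ⇒ ax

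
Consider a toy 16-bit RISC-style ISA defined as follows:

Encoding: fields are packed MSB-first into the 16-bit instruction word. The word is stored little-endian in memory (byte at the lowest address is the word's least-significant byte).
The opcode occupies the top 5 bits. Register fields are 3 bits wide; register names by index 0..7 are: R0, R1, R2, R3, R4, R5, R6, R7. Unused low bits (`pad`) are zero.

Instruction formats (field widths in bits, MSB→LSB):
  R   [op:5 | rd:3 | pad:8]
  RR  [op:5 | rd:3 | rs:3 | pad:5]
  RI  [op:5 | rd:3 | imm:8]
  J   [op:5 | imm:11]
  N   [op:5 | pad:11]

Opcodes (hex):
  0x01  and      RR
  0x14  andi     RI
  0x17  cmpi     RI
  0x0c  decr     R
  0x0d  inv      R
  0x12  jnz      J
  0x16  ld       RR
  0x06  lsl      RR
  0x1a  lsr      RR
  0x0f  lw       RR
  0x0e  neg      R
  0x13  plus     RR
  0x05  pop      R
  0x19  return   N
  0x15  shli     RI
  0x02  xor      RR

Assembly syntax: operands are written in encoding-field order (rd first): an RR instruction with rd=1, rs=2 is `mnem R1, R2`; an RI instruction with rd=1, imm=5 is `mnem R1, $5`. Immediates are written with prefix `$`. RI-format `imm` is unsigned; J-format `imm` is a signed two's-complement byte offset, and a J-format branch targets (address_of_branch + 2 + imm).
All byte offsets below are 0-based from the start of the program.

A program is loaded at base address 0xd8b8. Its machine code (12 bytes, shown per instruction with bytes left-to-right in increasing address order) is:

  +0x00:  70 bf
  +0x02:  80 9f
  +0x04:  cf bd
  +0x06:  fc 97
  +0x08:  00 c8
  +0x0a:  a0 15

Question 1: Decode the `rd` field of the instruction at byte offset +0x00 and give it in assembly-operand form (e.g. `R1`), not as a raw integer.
R7

+0x00: 70 bf ⇒ word 0xbf70 (little)
  top 5b → 0x17 → cmpi [RI]
  [10:8] rd=7 = R7
  [7:0] imm=112 = $112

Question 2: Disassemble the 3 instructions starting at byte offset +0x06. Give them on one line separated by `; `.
jnz $-4; return; xor R5, R5

[06] fc 97 → 0x97fc
  op=0x97fc>>11=0x12 ⇒ jnz (J)
  [10:0] imm=2044 (s11→-4) = $-4
[08] 00 c8 → 0xc800
  op=0xc800>>11=0x19 ⇒ return (N)
[0a] a0 15 → 0x15a0
  op=0x15a0>>11=0x2 ⇒ xor (RR)
  [10:8] rd=5 = R5
  [7:5] rs=5 = R5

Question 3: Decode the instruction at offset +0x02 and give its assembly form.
plus R7, R4

off 0x02: read 80 9f as little → 0x9f80
  top 5b → 0x13 → plus [RR]
  rd: (w>>8)&0x7=0x7 → R7
  rs: (w>>5)&0x7=0x4 → R4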